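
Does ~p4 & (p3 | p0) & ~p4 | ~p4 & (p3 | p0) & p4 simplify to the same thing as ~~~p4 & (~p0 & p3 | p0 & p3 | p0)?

Yes

E1: ~p4 & (p3 | p0) & ~p4 | ~p4 & (p3 | p0) & p4
    = ~p4 & (p3 | p0)   — distribution
E2: ~~~p4 & (~p0 & p3 | p0 & p3 | p0)
    = ~~~p4 & (p3 | p0)   — distribution
    = ~p4 & (p3 | p0)   — double negation
Both reduce to ~p4 & (p3 | p0), so they are equivalent.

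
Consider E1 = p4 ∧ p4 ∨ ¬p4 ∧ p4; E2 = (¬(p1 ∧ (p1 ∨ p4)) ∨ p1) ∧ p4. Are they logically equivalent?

E1: p4 ∧ p4 ∨ ¬p4 ∧ p4
    = p4
E2: (¬(p1 ∧ (p1 ∨ p4)) ∨ p1) ∧ p4
    = (¬p1 ∨ p1) ∧ p4
    = p4
Both reduce to p4, so they are equivalent.

Yes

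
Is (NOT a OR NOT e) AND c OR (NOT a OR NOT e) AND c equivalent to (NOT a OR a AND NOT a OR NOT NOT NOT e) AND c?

E1: (NOT a OR NOT e) AND c OR (NOT a OR NOT e) AND c
    = (NOT a OR NOT e) AND c   (idempotence)
E2: (NOT a OR a AND NOT a OR NOT NOT NOT e) AND c
    = (NOT a OR NOT NOT NOT e) AND c   (complement / identity)
    = (NOT a OR NOT e) AND c   (double negation)
Both reduce to (NOT a OR NOT e) AND c, so they are equivalent.

Yes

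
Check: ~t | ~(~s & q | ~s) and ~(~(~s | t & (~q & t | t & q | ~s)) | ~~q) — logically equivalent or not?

No

E1: ~t | ~(~s & q | ~s)
    = ~t | ~~s   — absorption
    = ~t | s   — double negation
E2: ~(~(~s | t & (~q & t | t & q | ~s)) | ~~q)
    = ~(~(~s | t & (t | ~s)) | ~~q)   — distribution
    = (~s | t & (t | ~s)) & ~q   — De Morgan
    = (~s | t) & ~q   — absorption
These differ: at q=1, s=1, t=0, E1 = 1 but E2 = 0.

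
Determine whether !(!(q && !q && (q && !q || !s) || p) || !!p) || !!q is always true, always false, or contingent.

contingent

!(!(q && !q && (q && !q || !s) || p) || !!p) || !!q
= (q && !q && (q && !q || !s) || p) && !p || !!q   (De Morgan)
= (q && !q || p) && !p || !!q   (absorption)
= p && !p || !!q   (complement / identity)
= !!q   (complement / identity)
= q   (double negation)
This depends on q, so it is not a constant.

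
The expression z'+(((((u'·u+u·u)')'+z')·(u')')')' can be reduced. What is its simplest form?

z'+u

z'+(((((u'·u+u·u)')'+z')·(u')')')'
= z'+((((u')'+z')·(u')')')'   [distribution]
= z'+(((u')')')'   [absorption]
= z'+(u')'   [double negation]
= z'+u   [double negation]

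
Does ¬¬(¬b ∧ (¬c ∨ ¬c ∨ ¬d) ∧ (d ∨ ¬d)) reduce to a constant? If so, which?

¬¬(¬b ∧ (¬c ∨ ¬c ∨ ¬d) ∧ (d ∨ ¬d))
= ¬b ∧ (¬c ∨ ¬c ∨ ¬d) ∧ (d ∨ ¬d)   (double negation)
= ¬b ∧ (¬c ∨ ¬c ∨ ¬d)   (complement / identity)
= ¬b ∧ (¬c ∨ ¬d)   (idempotence)
This depends on b, c, d, so it is not a constant.

no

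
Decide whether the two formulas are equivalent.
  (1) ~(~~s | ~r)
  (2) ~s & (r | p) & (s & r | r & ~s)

Yes

E1: ~(~~s | ~r)
    = ~s & r   (De Morgan)
E2: ~s & (r | p) & (s & r | r & ~s)
    = ~s & (r | p) & r   (distribution)
    = ~s & r   (absorption)
Both reduce to ~s & r, so they are equivalent.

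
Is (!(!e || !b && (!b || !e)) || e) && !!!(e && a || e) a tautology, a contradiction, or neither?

contradiction

(!(!e || !b && (!b || !e)) || e) && !!!(e && a || e)
= (!(!e || !b) || e) && !!!(e && a || e)
= (e && b || e) && !!!(e && a || e)
= e && !!!(e && a || e)
= e && !(e && a || e)
= e && !e
= false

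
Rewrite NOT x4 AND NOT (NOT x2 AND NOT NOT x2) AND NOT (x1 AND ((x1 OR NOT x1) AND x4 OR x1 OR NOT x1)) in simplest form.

NOT x4 AND NOT x1

NOT x4 AND NOT (NOT x2 AND NOT NOT x2) AND NOT (x1 AND ((x1 OR NOT x1) AND x4 OR x1 OR NOT x1))
= NOT x4 AND (x2 OR NOT x2) AND NOT (x1 AND ((x1 OR NOT x1) AND x4 OR x1 OR NOT x1))   — De Morgan
= NOT x4 AND (x2 OR NOT x2) AND NOT (x1 AND (x1 OR NOT x1))   — absorption
= NOT x4 AND (x2 OR NOT x2) AND NOT x1   — complement / identity
= NOT x4 AND NOT x1   — complement / identity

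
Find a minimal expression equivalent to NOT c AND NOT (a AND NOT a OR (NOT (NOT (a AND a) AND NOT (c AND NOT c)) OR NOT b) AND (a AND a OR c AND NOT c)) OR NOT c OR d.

NOT c AND NOT (a AND NOT a OR (NOT (NOT (a AND a) AND NOT (c AND NOT c)) OR NOT b) AND (a AND a OR c AND NOT c)) OR NOT c OR d
= NOT c AND NOT (a AND NOT a OR (a AND a OR c AND NOT c OR NOT b) AND (a AND a OR c AND NOT c)) OR NOT c OR d
= NOT c AND NOT (a AND NOT a OR a AND a OR c AND NOT c) OR NOT c OR d
= NOT c AND NOT (a AND NOT a OR a AND a) OR NOT c OR d
= NOT c AND NOT a OR NOT c OR d
= NOT c OR d

NOT c OR d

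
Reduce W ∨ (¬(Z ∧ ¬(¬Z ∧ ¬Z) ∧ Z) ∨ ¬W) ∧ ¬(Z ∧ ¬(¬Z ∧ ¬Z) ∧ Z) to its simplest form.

W ∨ ¬Z

W ∨ (¬(Z ∧ ¬(¬Z ∧ ¬Z) ∧ Z) ∨ ¬W) ∧ ¬(Z ∧ ¬(¬Z ∧ ¬Z) ∧ Z)
= W ∨ ¬(Z ∧ ¬(¬Z ∧ ¬Z) ∧ Z)   [absorption]
= W ∨ ¬(Z ∧ (Z ∨ Z) ∧ Z)   [De Morgan]
= W ∨ ¬(Z ∧ Z ∧ Z)   [idempotence]
= W ∨ ¬(Z ∧ Z)   [idempotence]
= W ∨ ¬Z   [idempotence]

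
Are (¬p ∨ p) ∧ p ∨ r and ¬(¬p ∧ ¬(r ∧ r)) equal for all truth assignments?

E1: (¬p ∨ p) ∧ p ∨ r
    = p ∨ r
E2: ¬(¬p ∧ ¬(r ∧ r))
    = p ∨ r ∧ r
    = p ∨ r
Both reduce to p ∨ r, so they are equivalent.

Yes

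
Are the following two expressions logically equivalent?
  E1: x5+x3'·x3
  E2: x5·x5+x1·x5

Yes

E1: x5+x3'·x3
    = x5   (complement / identity)
E2: x5·x5+x1·x5
    = x5·(x5+x1)   (distribution)
    = x5   (absorption)
Both reduce to x5, so they are equivalent.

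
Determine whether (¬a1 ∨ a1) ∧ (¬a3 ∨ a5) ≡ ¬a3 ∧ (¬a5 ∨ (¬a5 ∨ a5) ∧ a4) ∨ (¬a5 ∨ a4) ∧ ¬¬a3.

No

E1: (¬a1 ∨ a1) ∧ (¬a3 ∨ a5)
    = ¬a3 ∨ a5   — complement / identity
E2: ¬a3 ∧ (¬a5 ∨ (¬a5 ∨ a5) ∧ a4) ∨ (¬a5 ∨ a4) ∧ ¬¬a3
    = ¬a3 ∧ (¬a5 ∨ (¬a5 ∨ a5) ∧ a4) ∨ (¬a5 ∨ a4) ∧ a3   — double negation
    = ¬a3 ∧ (¬a5 ∨ a4) ∨ (¬a5 ∨ a4) ∧ a3   — complement / identity
    = ¬a5 ∨ a4   — distribution
These differ: at a1=0, a3=1, a4=0, a5=0, E1 = 0 but E2 = 1.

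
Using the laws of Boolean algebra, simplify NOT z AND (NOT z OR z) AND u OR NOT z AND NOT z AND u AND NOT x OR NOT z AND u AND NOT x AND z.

NOT z AND u

NOT z AND (NOT z OR z) AND u OR NOT z AND NOT z AND u AND NOT x OR NOT z AND u AND NOT x AND z
= NOT z AND u OR NOT z AND NOT z AND u AND NOT x OR NOT z AND u AND NOT x AND z   [complement / identity]
= NOT z AND u OR NOT z AND u AND NOT x   [distribution]
= NOT z AND u   [absorption]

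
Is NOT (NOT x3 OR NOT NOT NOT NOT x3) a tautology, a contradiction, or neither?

NOT (NOT x3 OR NOT NOT NOT NOT x3)
= x3 AND NOT NOT NOT x3
= x3 AND NOT x3
= FALSE

contradiction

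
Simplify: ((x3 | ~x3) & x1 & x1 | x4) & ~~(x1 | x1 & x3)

x1

((x3 | ~x3) & x1 & x1 | x4) & ~~(x1 | x1 & x3)
= (x1 & x1 | x4) & ~~(x1 | x1 & x3)   — complement / identity
= (x1 & x1 | x4) & (x1 | x1 & x3)   — double negation
= (x1 | x4) & (x1 | x1 & x3)   — idempotence
= (x1 | x4) & x1   — absorption
= x1   — absorption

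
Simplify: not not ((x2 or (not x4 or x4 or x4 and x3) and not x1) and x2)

not not ((x2 or (not x4 or x4 or x4 and x3) and not x1) and x2)
= not not ((x2 or (not x4 or x4) and not x1) and x2)
= (x2 or (not x4 or x4) and not x1) and x2
= (x2 or not x1) and x2
= x2

x2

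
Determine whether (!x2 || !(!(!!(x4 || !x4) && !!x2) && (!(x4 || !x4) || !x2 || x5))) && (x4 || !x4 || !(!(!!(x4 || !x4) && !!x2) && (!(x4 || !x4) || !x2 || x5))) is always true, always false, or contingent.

(!x2 || !(!(!!(x4 || !x4) && !!x2) && (!(x4 || !x4) || !x2 || x5))) && (x4 || !x4 || !(!(!!(x4 || !x4) && !!x2) && (!(x4 || !x4) || !x2 || x5)))
= !(!(!!(x4 || !x4) && !!x2) && (!(x4 || !x4) || !x2 || x5)) || !x2 && (x4 || !x4)   — distribution
= !((!(x4 || !x4) || !x2) && (!(x4 || !x4) || !x2 || x5)) || !x2 && (x4 || !x4)   — De Morgan
= !(!(x4 || !x4) || !x2) || !x2 && (x4 || !x4)   — absorption
= (x4 || !x4) && x2 || !x2 && (x4 || !x4)   — De Morgan
= x4 || !x4   — distribution
= true   — complement

always true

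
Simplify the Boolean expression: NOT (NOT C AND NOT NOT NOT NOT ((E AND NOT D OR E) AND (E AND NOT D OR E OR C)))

NOT (NOT C AND NOT NOT NOT NOT ((E AND NOT D OR E) AND (E AND NOT D OR E OR C)))
= C OR NOT NOT NOT ((E AND NOT D OR E) AND (E AND NOT D OR E OR C))   — De Morgan
= C OR NOT ((E AND NOT D OR E) AND (E AND NOT D OR E OR C))   — double negation
= C OR NOT (E AND NOT D OR E)   — absorption
= C OR NOT E   — absorption

C OR NOT E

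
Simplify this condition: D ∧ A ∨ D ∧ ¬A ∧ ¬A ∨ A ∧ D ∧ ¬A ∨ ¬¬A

D ∨ A

D ∧ A ∨ D ∧ ¬A ∧ ¬A ∨ A ∧ D ∧ ¬A ∨ ¬¬A
= D ∧ A ∨ D ∧ ¬A ∨ ¬¬A
= D ∨ ¬¬A
= D ∨ A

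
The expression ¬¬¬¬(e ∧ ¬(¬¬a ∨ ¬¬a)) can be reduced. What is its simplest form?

e ∧ ¬a

¬¬¬¬(e ∧ ¬(¬¬a ∨ ¬¬a))
= ¬¬(e ∧ ¬(¬¬a ∨ ¬¬a))   (double negation)
= ¬¬(e ∧ ¬a ∧ ¬a)   (De Morgan)
= e ∧ ¬a ∧ ¬a   (double negation)
= e ∧ ¬a   (idempotence)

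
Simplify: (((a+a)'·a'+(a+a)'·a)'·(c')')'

(((a+a)'·a'+(a+a)'·a)'·(c')')'
= (((a+a)')'·(c')')'   [distribution]
= (a+a)'+c'   [De Morgan]
= a'+c'   [idempotence]

a'+c'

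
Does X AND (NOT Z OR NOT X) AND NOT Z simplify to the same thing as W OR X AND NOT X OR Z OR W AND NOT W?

E1: X AND (NOT Z OR NOT X) AND NOT Z
    = X AND NOT Z   (absorption)
E2: W OR X AND NOT X OR Z OR W AND NOT W
    = W OR Z OR W AND NOT W   (complement / identity)
    = W OR Z   (complement / identity)
These differ: at W=1, X=0, Z=1, E1 = 0 but E2 = 1.

No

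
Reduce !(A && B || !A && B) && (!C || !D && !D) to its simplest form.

!(A && B || !A && B) && (!C || !D && !D)
= !(A && B || !A && B) && (!C || !D)
= !B && (!C || !D)

!B && (!C || !D)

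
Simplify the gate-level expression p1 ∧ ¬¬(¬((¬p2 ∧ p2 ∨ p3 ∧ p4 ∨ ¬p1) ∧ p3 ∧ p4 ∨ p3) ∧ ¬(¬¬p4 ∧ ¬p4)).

p1 ∧ ¬¬(¬((¬p2 ∧ p2 ∨ p3 ∧ p4 ∨ ¬p1) ∧ p3 ∧ p4 ∨ p3) ∧ ¬(¬¬p4 ∧ ¬p4))
= p1 ∧ ¬((¬p2 ∧ p2 ∨ p3 ∧ p4 ∨ ¬p1) ∧ p3 ∧ p4 ∨ p3) ∧ ¬(¬¬p4 ∧ ¬p4)   — double negation
= p1 ∧ ¬((p3 ∧ p4 ∨ ¬p1) ∧ p3 ∧ p4 ∨ p3) ∧ ¬(¬¬p4 ∧ ¬p4)   — complement / identity
= p1 ∧ ¬(p3 ∧ p4 ∨ p3) ∧ ¬(¬¬p4 ∧ ¬p4)   — absorption
= p1 ∧ ¬(p3 ∧ p4 ∨ p3) ∧ (¬p4 ∨ p4)   — De Morgan
= p1 ∧ ¬(p3 ∧ p4 ∨ p3)   — complement / identity
= p1 ∧ ¬p3   — absorption

p1 ∧ ¬p3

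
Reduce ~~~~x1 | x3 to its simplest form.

x1 | x3

~~~~x1 | x3
= ~~x1 | x3   [double negation]
= x1 | x3   [double negation]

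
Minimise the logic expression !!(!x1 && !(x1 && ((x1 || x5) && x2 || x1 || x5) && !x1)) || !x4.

!x1 || !x4

!!(!x1 && !(x1 && ((x1 || x5) && x2 || x1 || x5) && !x1)) || !x4
= !!(!x1 && !(x1 && (x1 || x5) && !x1)) || !x4   (absorption)
= !!(!x1 && !(x1 && !x1)) || !x4   (absorption)
= !(x1 || x1 && !x1) || !x4   (De Morgan)
= !x1 || !x4   (complement / identity)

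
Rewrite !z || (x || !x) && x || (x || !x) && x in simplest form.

!z || x

!z || (x || !x) && x || (x || !x) && x
= !z || (x || !x) && x   (idempotence)
= !z || x   (complement / identity)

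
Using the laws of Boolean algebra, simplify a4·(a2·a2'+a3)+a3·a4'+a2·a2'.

a3

a4·(a2·a2'+a3)+a3·a4'+a2·a2'
= a4·a3+a3·a4'+a2·a2'   [complement / identity]
= a4·a3+a3·a4'   [complement / identity]
= a3   [distribution]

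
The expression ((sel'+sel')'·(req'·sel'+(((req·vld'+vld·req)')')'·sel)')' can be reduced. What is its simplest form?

sel'+req'

((sel'+sel')'·(req'·sel'+(((req·vld'+vld·req)')')'·sel)')'
= ((sel'+sel')'·(req'·sel'+(req·vld'+vld·req)'·sel)')'   (double negation)
= sel'+sel'+req'·sel'+(req·vld'+vld·req)'·sel   (De Morgan)
= sel'+req'·sel'+(req·vld'+vld·req)'·sel   (idempotence)
= sel'+req'·sel'+req'·sel   (distribution)
= sel'+req'   (distribution)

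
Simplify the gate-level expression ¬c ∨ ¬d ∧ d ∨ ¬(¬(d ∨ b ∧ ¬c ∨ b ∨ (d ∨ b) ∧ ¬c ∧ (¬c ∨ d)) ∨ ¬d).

¬c ∨ d

¬c ∨ ¬d ∧ d ∨ ¬(¬(d ∨ b ∧ ¬c ∨ b ∨ (d ∨ b) ∧ ¬c ∧ (¬c ∨ d)) ∨ ¬d)
= ¬c ∨ ¬d ∧ d ∨ ¬(¬(d ∨ b ∨ (d ∨ b) ∧ ¬c ∧ (¬c ∨ d)) ∨ ¬d)
= ¬c ∨ ¬d ∧ d ∨ ¬(¬(d ∨ b ∨ (d ∨ b) ∧ ¬c) ∨ ¬d)
= ¬c ∨ ¬d ∧ d ∨ ¬(¬(d ∨ b) ∨ ¬d)
= ¬c ∨ ¬d ∧ d ∨ (d ∨ b) ∧ d
= ¬c ∨ ¬d ∧ d ∨ d
= ¬c ∨ d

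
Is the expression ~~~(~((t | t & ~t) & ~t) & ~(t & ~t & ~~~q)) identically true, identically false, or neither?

~~~(~((t | t & ~t) & ~t) & ~(t & ~t & ~~~q))
= ~~~(~(t & ~t) & ~(t & ~t & ~~~q))   [complement / identity]
= ~~(t & ~t | t & ~t & ~~~q)   [De Morgan]
= ~~(t & ~t | t & ~t & ~q)   [double negation]
= ~~(t & ~t)   [absorption]
= t & ~t   [double negation]
= 0   [complement]

identically false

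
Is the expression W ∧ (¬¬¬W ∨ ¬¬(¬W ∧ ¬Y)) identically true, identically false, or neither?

W ∧ (¬¬¬W ∨ ¬¬(¬W ∧ ¬Y))
= W ∧ (¬W ∨ ¬¬(¬W ∧ ¬Y))   — double negation
= W ∧ (¬W ∨ ¬W ∧ ¬Y)   — double negation
= W ∧ ¬W   — absorption
= False   — complement

identically false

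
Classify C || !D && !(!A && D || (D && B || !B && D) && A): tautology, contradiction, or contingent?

contingent

C || !D && !(!A && D || (D && B || !B && D) && A)
= C || !D && !(!A && D || D && A)   [distribution]
= C || !D && !D   [distribution]
= C || !D   [idempotence]
This depends on C, D, so it is not a constant.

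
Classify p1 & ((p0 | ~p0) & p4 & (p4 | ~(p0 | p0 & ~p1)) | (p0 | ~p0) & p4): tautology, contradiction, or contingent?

p1 & ((p0 | ~p0) & p4 & (p4 | ~(p0 | p0 & ~p1)) | (p0 | ~p0) & p4)
= p1 & ((p0 | ~p0) & p4 & (p4 | ~p0) | (p0 | ~p0) & p4)   [absorption]
= p1 & ((p0 | ~p0) & p4 | (p0 | ~p0) & p4)   [absorption]
= p1 & (p0 | ~p0) & p4   [idempotence]
= p1 & p4   [complement / identity]
This depends on p1, p4, so it is not a constant.

contingent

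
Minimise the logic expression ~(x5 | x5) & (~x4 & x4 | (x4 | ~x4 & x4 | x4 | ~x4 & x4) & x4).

~(x5 | x5) & (~x4 & x4 | (x4 | ~x4 & x4 | x4 | ~x4 & x4) & x4)
= ~(x5 | x5) & (~x4 & x4 | (x4 | ~x4 & x4) & x4)   [idempotence]
= ~(x5 | x5) & (~x4 & x4 | x4 & x4)   [complement / identity]
= ~x5 & (~x4 & x4 | x4 & x4)   [idempotence]
= ~x5 & x4   [distribution]

~x5 & x4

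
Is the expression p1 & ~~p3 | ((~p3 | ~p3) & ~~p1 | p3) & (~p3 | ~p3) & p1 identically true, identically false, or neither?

neither

p1 & ~~p3 | ((~p3 | ~p3) & ~~p1 | p3) & (~p3 | ~p3) & p1
= p1 & ~~p3 | ((~p3 | ~p3) & p1 | p3) & (~p3 | ~p3) & p1   (double negation)
= p1 & p3 | ((~p3 | ~p3) & p1 | p3) & (~p3 | ~p3) & p1   (double negation)
= p1 & p3 | (~p3 | ~p3) & p1   (absorption)
= p1 & p3 | ~p3 & p1   (idempotence)
= p1   (distribution)
This depends on p1, so it is not a constant.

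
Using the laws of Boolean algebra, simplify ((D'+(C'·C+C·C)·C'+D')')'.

D'

((D'+(C'·C+C·C)·C'+D')')'
= D'+(C'·C+C·C)·C'+D'   (double negation)
= D'+C·C'+D'   (distribution)
= D'+D'   (complement / identity)
= D'   (idempotence)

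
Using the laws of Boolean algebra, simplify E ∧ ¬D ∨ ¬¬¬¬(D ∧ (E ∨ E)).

E ∧ ¬D ∨ ¬¬¬¬(D ∧ (E ∨ E))
= E ∧ ¬D ∨ ¬¬(D ∧ (E ∨ E))   — double negation
= E ∧ ¬D ∨ D ∧ (E ∨ E)   — double negation
= E ∧ ¬D ∨ D ∧ E   — idempotence
= E   — distribution

E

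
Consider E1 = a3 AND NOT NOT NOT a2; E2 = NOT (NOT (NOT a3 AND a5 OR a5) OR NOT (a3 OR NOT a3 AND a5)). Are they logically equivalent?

E1: a3 AND NOT NOT NOT a2
    = a3 AND NOT a2   — double negation
E2: NOT (NOT (NOT a3 AND a5 OR a5) OR NOT (a3 OR NOT a3 AND a5))
    = (NOT a3 AND a5 OR a5) AND (a3 OR NOT a3 AND a5)   — De Morgan
    = NOT a3 AND a5 OR a5 AND a3   — distribution
    = a5   — distribution
These differ: at a2=0, a3=0, a5=1, E1 = 0 but E2 = 1.

No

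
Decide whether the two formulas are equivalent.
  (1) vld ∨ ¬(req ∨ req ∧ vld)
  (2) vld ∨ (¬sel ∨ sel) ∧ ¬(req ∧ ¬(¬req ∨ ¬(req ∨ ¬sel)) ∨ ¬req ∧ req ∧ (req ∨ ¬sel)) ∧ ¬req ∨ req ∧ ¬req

Yes

E1: vld ∨ ¬(req ∨ req ∧ vld)
    = vld ∨ ¬req   (absorption)
E2: vld ∨ (¬sel ∨ sel) ∧ ¬(req ∧ ¬(¬req ∨ ¬(req ∨ ¬sel)) ∨ ¬req ∧ req ∧ (req ∨ ¬sel)) ∧ ¬req ∨ req ∧ ¬req
    = vld ∨ (¬sel ∨ sel) ∧ ¬(req ∧ req ∧ (req ∨ ¬sel) ∨ ¬req ∧ req ∧ (req ∨ ¬sel)) ∧ ¬req ∨ req ∧ ¬req   (De Morgan)
    = vld ∨ (¬sel ∨ sel) ∧ ¬(req ∧ (req ∨ ¬sel)) ∧ ¬req ∨ req ∧ ¬req   (distribution)
    = vld ∨ ¬(req ∧ (req ∨ ¬sel)) ∧ ¬req ∨ req ∧ ¬req   (complement / identity)
    = vld ∨ ¬req ∧ ¬req ∨ req ∧ ¬req   (absorption)
    = vld ∨ ¬req   (distribution)
Both reduce to vld ∨ ¬req, so they are equivalent.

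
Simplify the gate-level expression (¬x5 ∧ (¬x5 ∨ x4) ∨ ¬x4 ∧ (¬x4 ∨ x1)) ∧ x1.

(¬x5 ∧ (¬x5 ∨ x4) ∨ ¬x4 ∧ (¬x4 ∨ x1)) ∧ x1
= (¬x5 ∨ ¬x4 ∧ (¬x4 ∨ x1)) ∧ x1
= (¬x5 ∨ ¬x4) ∧ x1

(¬x5 ∨ ¬x4) ∧ x1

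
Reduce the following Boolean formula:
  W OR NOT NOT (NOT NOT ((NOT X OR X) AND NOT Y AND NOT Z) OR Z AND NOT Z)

W OR NOT Y AND NOT Z

W OR NOT NOT (NOT NOT ((NOT X OR X) AND NOT Y AND NOT Z) OR Z AND NOT Z)
= W OR NOT NOT (NOT NOT (NOT Y AND NOT Z) OR Z AND NOT Z)   — complement / identity
= W OR NOT NOT (NOT Y AND NOT Z OR Z AND NOT Z)   — double negation
= W OR NOT NOT (NOT Y AND NOT Z)   — complement / identity
= W OR NOT Y AND NOT Z   — double negation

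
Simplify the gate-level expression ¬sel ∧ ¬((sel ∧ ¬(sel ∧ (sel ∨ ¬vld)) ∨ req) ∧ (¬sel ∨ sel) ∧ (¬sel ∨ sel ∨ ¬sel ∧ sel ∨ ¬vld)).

¬sel ∧ ¬((sel ∧ ¬(sel ∧ (sel ∨ ¬vld)) ∨ req) ∧ (¬sel ∨ sel) ∧ (¬sel ∨ sel ∨ ¬sel ∧ sel ∨ ¬vld))
= ¬sel ∧ ¬((sel ∧ ¬sel ∨ req) ∧ (¬sel ∨ sel) ∧ (¬sel ∨ sel ∨ ¬sel ∧ sel ∨ ¬vld))   (absorption)
= ¬sel ∧ ¬((sel ∧ ¬sel ∨ req) ∧ (¬sel ∨ sel) ∧ (¬sel ∨ sel ∨ ¬vld))   (complement / identity)
= ¬sel ∧ ¬(req ∧ (¬sel ∨ sel) ∧ (¬sel ∨ sel ∨ ¬vld))   (complement / identity)
= ¬sel ∧ ¬(req ∧ (¬sel ∨ sel))   (absorption)
= ¬sel ∧ ¬req   (complement / identity)

¬sel ∧ ¬req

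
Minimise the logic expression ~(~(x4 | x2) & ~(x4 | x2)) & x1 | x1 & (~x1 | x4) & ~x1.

(x4 | x2) & x1

~(~(x4 | x2) & ~(x4 | x2)) & x1 | x1 & (~x1 | x4) & ~x1
= ~~(x4 | x2) & x1 | x1 & (~x1 | x4) & ~x1   — idempotence
= ~~(x4 | x2) & x1 | x1 & ~x1   — absorption
= (x4 | x2) & x1 | x1 & ~x1   — double negation
= (x4 | x2) & x1   — complement / identity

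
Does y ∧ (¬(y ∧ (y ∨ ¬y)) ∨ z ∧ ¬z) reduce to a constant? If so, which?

yes, False

y ∧ (¬(y ∧ (y ∨ ¬y)) ∨ z ∧ ¬z)
= y ∧ ¬(y ∧ (y ∨ ¬y))   (complement / identity)
= y ∧ ¬y   (complement / identity)
= False   (complement)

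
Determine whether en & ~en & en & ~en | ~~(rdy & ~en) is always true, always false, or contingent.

contingent

en & ~en & en & ~en | ~~(rdy & ~en)
= en & ~en | ~~(rdy & ~en)   [idempotence]
= en & ~en | rdy & ~en   [double negation]
= rdy & ~en   [complement / identity]
This depends on en, rdy, so it is not a constant.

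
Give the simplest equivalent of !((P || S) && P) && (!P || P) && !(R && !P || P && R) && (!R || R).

!((P || S) && P) && (!P || P) && !(R && !P || P && R) && (!R || R)
= !((P || S) && P) && (!P || P) && !R && (!R || R)
= !((P || S) && P) && (!P || P) && !R
= !((P || S) && P) && !R
= !P && !R

!P && !R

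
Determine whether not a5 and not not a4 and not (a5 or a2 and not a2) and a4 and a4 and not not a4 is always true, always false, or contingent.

contingent

not a5 and not not a4 and not (a5 or a2 and not a2) and a4 and a4 and not not a4
= not a5 and not not a4 and not a5 and a4 and a4 and not not a4   [complement / identity]
= not a5 and a4 and not a5 and a4 and a4 and not not a4   [double negation]
= not a5 and a4 and not a5 and a4 and a4 and a4   [double negation]
= not a5 and a4 and not a5 and a4 and a4   [idempotence]
= not a5 and a4 and not a5 and a4   [idempotence]
= not a5 and a4   [idempotence]
This depends on a4, a5, so it is not a constant.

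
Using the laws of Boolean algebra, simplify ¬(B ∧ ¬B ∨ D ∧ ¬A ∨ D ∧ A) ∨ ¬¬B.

¬(B ∧ ¬B ∨ D ∧ ¬A ∨ D ∧ A) ∨ ¬¬B
= ¬(D ∧ ¬A ∨ D ∧ A) ∨ ¬¬B   [complement / identity]
= ¬(D ∧ ¬A ∨ D ∧ A) ∨ B   [double negation]
= ¬D ∨ B   [distribution]

¬D ∨ B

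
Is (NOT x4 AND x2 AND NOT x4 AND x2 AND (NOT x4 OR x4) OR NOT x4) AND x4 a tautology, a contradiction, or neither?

contradiction

(NOT x4 AND x2 AND NOT x4 AND x2 AND (NOT x4 OR x4) OR NOT x4) AND x4
= (NOT x4 AND x2 AND NOT x4 AND x2 OR NOT x4) AND x4
= (NOT x4 AND x2 OR NOT x4) AND x4
= NOT x4 AND x4
= FALSE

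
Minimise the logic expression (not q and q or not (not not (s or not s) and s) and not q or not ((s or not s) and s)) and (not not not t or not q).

not s and (not t or not q)

(not q and q or not (not not (s or not s) and s) and not q or not ((s or not s) and s)) and (not not not t or not q)
= (not q and q or not ((s or not s) and s) and not q or not ((s or not s) and s)) and (not not not t or not q)   [double negation]
= (not q and q or not ((s or not s) and s)) and (not not not t or not q)   [absorption]
= (not q and q or not s) and (not not not t or not q)   [complement / identity]
= (not q and q or not s) and (not t or not q)   [double negation]
= not s and (not t or not q)   [complement / identity]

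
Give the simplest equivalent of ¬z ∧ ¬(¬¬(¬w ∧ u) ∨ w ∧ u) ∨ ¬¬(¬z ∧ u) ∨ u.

¬z ∧ ¬(¬¬(¬w ∧ u) ∨ w ∧ u) ∨ ¬¬(¬z ∧ u) ∨ u
= ¬z ∧ ¬(¬w ∧ u ∨ w ∧ u) ∨ ¬¬(¬z ∧ u) ∨ u   [double negation]
= ¬z ∧ ¬u ∨ ¬¬(¬z ∧ u) ∨ u   [distribution]
= ¬z ∧ ¬u ∨ ¬z ∧ u ∨ u   [double negation]
= ¬z ∨ u   [distribution]

¬z ∨ u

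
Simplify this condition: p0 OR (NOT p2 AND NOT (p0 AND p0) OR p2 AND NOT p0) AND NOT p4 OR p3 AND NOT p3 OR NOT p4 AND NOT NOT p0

p0 OR (NOT p2 AND NOT (p0 AND p0) OR p2 AND NOT p0) AND NOT p4 OR p3 AND NOT p3 OR NOT p4 AND NOT NOT p0
= p0 OR (NOT p2 AND NOT p0 OR p2 AND NOT p0) AND NOT p4 OR p3 AND NOT p3 OR NOT p4 AND NOT NOT p0   (idempotence)
= p0 OR (NOT p2 AND NOT p0 OR p2 AND NOT p0) AND NOT p4 OR NOT p4 AND NOT NOT p0   (complement / identity)
= p0 OR (NOT p2 AND NOT p0 OR p2 AND NOT p0) AND NOT p4 OR NOT p4 AND p0   (double negation)
= p0 OR NOT p0 AND NOT p4 OR NOT p4 AND p0   (distribution)
= p0 OR NOT p4   (distribution)

p0 OR NOT p4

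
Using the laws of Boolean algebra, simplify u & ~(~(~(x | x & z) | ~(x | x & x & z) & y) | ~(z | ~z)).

u & ~(~(~(x | x & z) | ~(x | x & x & z) & y) | ~(z | ~z))
= u & ~(~(~(x | x & z) | ~(x | x & z) & y) | ~(z | ~z))
= u & ~(~~(x | x & z) | ~(z | ~z))
= u & ~(~~x | ~(z | ~z))
= u & ~x & (z | ~z)
= u & ~x

u & ~x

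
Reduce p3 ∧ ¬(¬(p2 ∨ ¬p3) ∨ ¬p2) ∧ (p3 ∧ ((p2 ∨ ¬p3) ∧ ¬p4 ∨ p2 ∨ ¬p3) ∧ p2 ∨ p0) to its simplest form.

p3 ∧ p2

p3 ∧ ¬(¬(p2 ∨ ¬p3) ∨ ¬p2) ∧ (p3 ∧ ((p2 ∨ ¬p3) ∧ ¬p4 ∨ p2 ∨ ¬p3) ∧ p2 ∨ p0)
= p3 ∧ ¬(¬(p2 ∨ ¬p3) ∨ ¬p2) ∧ (p3 ∧ (p2 ∨ ¬p3) ∧ p2 ∨ p0)   [absorption]
= p3 ∧ (p2 ∨ ¬p3) ∧ p2 ∧ (p3 ∧ (p2 ∨ ¬p3) ∧ p2 ∨ p0)   [De Morgan]
= p3 ∧ (p2 ∨ ¬p3) ∧ p2   [absorption]
= p3 ∧ p2   [absorption]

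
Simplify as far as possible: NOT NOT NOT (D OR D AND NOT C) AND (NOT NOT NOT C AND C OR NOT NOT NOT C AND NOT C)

NOT NOT NOT (D OR D AND NOT C) AND (NOT NOT NOT C AND C OR NOT NOT NOT C AND NOT C)
= NOT NOT NOT (D OR D AND NOT C) AND NOT NOT NOT C   (distribution)
= NOT NOT NOT (D OR D AND NOT C) AND NOT C   (double negation)
= NOT NOT NOT D AND NOT C   (absorption)
= NOT D AND NOT C   (double negation)

NOT D AND NOT C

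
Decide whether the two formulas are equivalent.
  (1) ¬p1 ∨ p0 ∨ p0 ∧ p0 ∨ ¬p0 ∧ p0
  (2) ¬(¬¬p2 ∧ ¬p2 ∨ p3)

No

E1: ¬p1 ∨ p0 ∨ p0 ∧ p0 ∨ ¬p0 ∧ p0
    = ¬p1 ∨ p0 ∨ p0
    = ¬p1 ∨ p0
E2: ¬(¬¬p2 ∧ ¬p2 ∨ p3)
    = ¬(p2 ∧ ¬p2 ∨ p3)
    = ¬p3
These differ: at p0=0, p1=0, p2=0, p3=1, E1 = 1 but E2 = 0.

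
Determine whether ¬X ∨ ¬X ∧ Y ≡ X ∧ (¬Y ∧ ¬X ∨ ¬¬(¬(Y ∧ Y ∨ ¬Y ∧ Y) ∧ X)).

No

E1: ¬X ∨ ¬X ∧ Y
    = ¬X
E2: X ∧ (¬Y ∧ ¬X ∨ ¬¬(¬(Y ∧ Y ∨ ¬Y ∧ Y) ∧ X))
    = X ∧ (¬Y ∧ ¬X ∨ ¬¬(¬Y ∧ X))
    = X ∧ (¬Y ∧ ¬X ∨ ¬Y ∧ X)
    = X ∧ ¬Y
These differ: at X=0, Y=0, E1 = 1 but E2 = 0.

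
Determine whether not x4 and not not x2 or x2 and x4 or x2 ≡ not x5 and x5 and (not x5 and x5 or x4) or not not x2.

E1: not x4 and not not x2 or x2 and x4 or x2
    = not x4 and x2 or x2 and x4 or x2   — double negation
    = x2 or x2   — distribution
    = x2   — idempotence
E2: not x5 and x5 and (not x5 and x5 or x4) or not not x2
    = not x5 and x5 or not not x2   — absorption
    = not not x2   — complement / identity
    = x2   — double negation
Both reduce to x2, so they are equivalent.

Yes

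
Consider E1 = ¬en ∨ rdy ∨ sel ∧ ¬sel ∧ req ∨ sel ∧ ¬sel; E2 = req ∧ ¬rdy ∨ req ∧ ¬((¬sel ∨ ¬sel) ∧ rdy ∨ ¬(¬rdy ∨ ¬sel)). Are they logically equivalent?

No

E1: ¬en ∨ rdy ∨ sel ∧ ¬sel ∧ req ∨ sel ∧ ¬sel
    = ¬en ∨ rdy ∨ sel ∧ ¬sel
    = ¬en ∨ rdy
E2: req ∧ ¬rdy ∨ req ∧ ¬((¬sel ∨ ¬sel) ∧ rdy ∨ ¬(¬rdy ∨ ¬sel))
    = req ∧ ¬rdy ∨ req ∧ ¬((¬sel ∨ ¬sel) ∧ rdy ∨ rdy ∧ sel)
    = req ∧ ¬rdy ∨ req ∧ ¬(¬sel ∧ rdy ∨ rdy ∧ sel)
    = req ∧ ¬rdy ∨ req ∧ ¬rdy
    = req ∧ ¬rdy
These differ: at en=0, rdy=1, req=0, sel=0, E1 = 1 but E2 = 0.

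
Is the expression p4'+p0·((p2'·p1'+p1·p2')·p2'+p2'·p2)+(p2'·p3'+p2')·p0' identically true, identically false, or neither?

neither

p4'+p0·((p2'·p1'+p1·p2')·p2'+p2'·p2)+(p2'·p3'+p2')·p0'
= p4'+p0·(p2'·p2'+p2'·p2)+(p2'·p3'+p2')·p0'
= p4'+p0·(p2'·p2'+p2'·p2)+p2'·p0'
= p4'+p0·p2'+p2'·p0'
= p4'+p2'
This depends on p2, p4, so it is not a constant.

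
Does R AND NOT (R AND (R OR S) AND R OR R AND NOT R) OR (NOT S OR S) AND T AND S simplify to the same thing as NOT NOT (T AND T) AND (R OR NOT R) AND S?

Yes

E1: R AND NOT (R AND (R OR S) AND R OR R AND NOT R) OR (NOT S OR S) AND T AND S
    = R AND NOT (R AND R OR R AND NOT R) OR (NOT S OR S) AND T AND S   [absorption]
    = R AND NOT R OR (NOT S OR S) AND T AND S   [distribution]
    = (NOT S OR S) AND T AND S   [complement / identity]
    = T AND S   [complement / identity]
E2: NOT NOT (T AND T) AND (R OR NOT R) AND S
    = NOT NOT T AND (R OR NOT R) AND S   [idempotence]
    = NOT NOT T AND S   [complement / identity]
    = T AND S   [double negation]
Both reduce to T AND S, so they are equivalent.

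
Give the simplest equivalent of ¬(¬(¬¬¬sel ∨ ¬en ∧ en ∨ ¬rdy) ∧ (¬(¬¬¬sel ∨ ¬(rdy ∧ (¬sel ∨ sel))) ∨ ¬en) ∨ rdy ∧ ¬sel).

¬(¬(¬¬¬sel ∨ ¬en ∧ en ∨ ¬rdy) ∧ (¬(¬¬¬sel ∨ ¬(rdy ∧ (¬sel ∨ sel))) ∨ ¬en) ∨ rdy ∧ ¬sel)
= ¬(¬(¬¬¬sel ∨ ¬en ∧ en ∨ ¬rdy) ∧ (¬(¬¬¬sel ∨ ¬rdy) ∨ ¬en) ∨ rdy ∧ ¬sel)   [complement / identity]
= ¬(¬(¬¬¬sel ∨ ¬rdy) ∧ (¬(¬¬¬sel ∨ ¬rdy) ∨ ¬en) ∨ rdy ∧ ¬sel)   [complement / identity]
= ¬(¬(¬¬¬sel ∨ ¬rdy) ∨ rdy ∧ ¬sel)   [absorption]
= ¬(¬(¬sel ∨ ¬rdy) ∨ rdy ∧ ¬sel)   [double negation]
= ¬(sel ∧ rdy ∨ rdy ∧ ¬sel)   [De Morgan]
= ¬rdy   [distribution]

¬rdy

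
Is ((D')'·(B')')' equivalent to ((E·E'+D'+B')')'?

E1: ((D')'·(B')')'
    = D'+B'
E2: ((E·E'+D'+B')')'
    = E·E'+D'+B'
    = D'+B'
Both reduce to D'+B', so they are equivalent.

Yes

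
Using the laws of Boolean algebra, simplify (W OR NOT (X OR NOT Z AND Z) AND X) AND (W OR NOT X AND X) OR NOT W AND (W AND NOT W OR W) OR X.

(W OR NOT (X OR NOT Z AND Z) AND X) AND (W OR NOT X AND X) OR NOT W AND (W AND NOT W OR W) OR X
= (W OR NOT X AND X) AND (W OR NOT X AND X) OR NOT W AND (W AND NOT W OR W) OR X   — complement / identity
= (W OR NOT X AND X) AND (W OR NOT X AND X) OR NOT W AND W OR X   — complement / identity
= W AND (W OR NOT X AND X) OR NOT W AND W OR X   — complement / identity
= W AND W OR NOT W AND W OR X   — complement / identity
= W OR X   — distribution

W OR X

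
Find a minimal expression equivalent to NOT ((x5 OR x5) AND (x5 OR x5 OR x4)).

NOT x5

NOT ((x5 OR x5) AND (x5 OR x5 OR x4))
= NOT (x5 AND (x5 OR x5 OR x4))   [idempotence]
= NOT (x5 AND (x5 OR x4))   [idempotence]
= NOT x5   [absorption]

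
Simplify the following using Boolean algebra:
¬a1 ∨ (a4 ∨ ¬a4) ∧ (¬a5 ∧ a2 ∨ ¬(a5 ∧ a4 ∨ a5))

¬a1 ∨ ¬a5

¬a1 ∨ (a4 ∨ ¬a4) ∧ (¬a5 ∧ a2 ∨ ¬(a5 ∧ a4 ∨ a5))
= ¬a1 ∨ (a4 ∨ ¬a4) ∧ (¬a5 ∧ a2 ∨ ¬a5)   [absorption]
= ¬a1 ∨ ¬a5 ∧ a2 ∨ ¬a5   [complement / identity]
= ¬a1 ∨ ¬a5   [absorption]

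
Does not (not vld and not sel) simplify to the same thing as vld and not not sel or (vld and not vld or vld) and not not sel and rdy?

No

E1: not (not vld and not sel)
    = vld or sel   [De Morgan]
E2: vld and not not sel or (vld and not vld or vld) and not not sel and rdy
    = vld and not not sel or vld and not not sel and rdy   [complement / identity]
    = vld and not not sel   [absorption]
    = vld and sel   [double negation]
These differ: at rdy=0, sel=1, vld=0, E1 = 1 but E2 = 0.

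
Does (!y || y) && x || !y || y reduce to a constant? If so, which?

yes, True

(!y || y) && x || !y || y
= !y || y
= true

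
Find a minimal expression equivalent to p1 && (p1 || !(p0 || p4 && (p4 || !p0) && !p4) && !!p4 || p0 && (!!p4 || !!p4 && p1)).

p1 && (p1 || !(p0 || p4 && (p4 || !p0) && !p4) && !!p4 || p0 && (!!p4 || !!p4 && p1))
= p1 && (p1 || !(p0 || p4 && !p4) && !!p4 || p0 && (!!p4 || !!p4 && p1))   (absorption)
= p1 && (p1 || !p0 && !!p4 || p0 && (!!p4 || !!p4 && p1))   (complement / identity)
= p1 && (p1 || !p0 && !!p4 || p0 && !!p4)   (absorption)
= p1 && (p1 || !!p4)   (distribution)
= p1 && (p1 || p4)   (double negation)
= p1   (absorption)

p1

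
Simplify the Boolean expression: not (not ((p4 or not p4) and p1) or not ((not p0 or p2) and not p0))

not (not ((p4 or not p4) and p1) or not ((not p0 or p2) and not p0))
= not (not ((p4 or not p4) and p1) or not not p0)
= (p4 or not p4) and p1 and not p0
= p1 and not p0

p1 and not p0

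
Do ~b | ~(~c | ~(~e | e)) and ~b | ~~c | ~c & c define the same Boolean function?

Yes

E1: ~b | ~(~c | ~(~e | e))
    = ~b | c & (~e | e)
    = ~b | c
E2: ~b | ~~c | ~c & c
    = ~b | c | ~c & c
    = ~b | c
Both reduce to ~b | c, so they are equivalent.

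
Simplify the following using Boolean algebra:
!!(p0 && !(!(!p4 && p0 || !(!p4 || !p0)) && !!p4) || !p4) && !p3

(p0 || !p4) && !p3

!!(p0 && !(!(!p4 && p0 || !(!p4 || !p0)) && !!p4) || !p4) && !p3
= !!(p0 && !(!(!p4 && p0 || p4 && p0) && !!p4) || !p4) && !p3   (De Morgan)
= !!(p0 && (!p4 && p0 || p4 && p0 || !p4) || !p4) && !p3   (De Morgan)
= !!(p0 && (p0 || !p4) || !p4) && !p3   (distribution)
= (p0 && (p0 || !p4) || !p4) && !p3   (double negation)
= (p0 || !p4) && !p3   (absorption)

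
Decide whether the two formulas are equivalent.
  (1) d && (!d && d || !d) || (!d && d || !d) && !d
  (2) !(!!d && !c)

E1: d && (!d && d || !d) || (!d && d || !d) && !d
    = !d && d || !d   — distribution
    = !d   — complement / identity
E2: !(!!d && !c)
    = !d || c   — De Morgan
These differ: at c=1, d=1, E1 = 0 but E2 = 1.

No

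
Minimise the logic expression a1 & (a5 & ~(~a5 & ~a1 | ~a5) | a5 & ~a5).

a1 & a5

a1 & (a5 & ~(~a5 & ~a1 | ~a5) | a5 & ~a5)
= a1 & (a5 & ~~a5 | a5 & ~a5)   (absorption)
= a1 & (a5 & a5 | a5 & ~a5)   (double negation)
= a1 & a5   (distribution)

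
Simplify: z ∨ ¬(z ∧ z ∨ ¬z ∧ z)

True

z ∨ ¬(z ∧ z ∨ ¬z ∧ z)
= z ∨ ¬z
= True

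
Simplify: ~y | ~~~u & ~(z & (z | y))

~y | ~~~u & ~(z & (z | y))
= ~y | ~~~u & ~z
= ~y | ~u & ~z

~y | ~u & ~z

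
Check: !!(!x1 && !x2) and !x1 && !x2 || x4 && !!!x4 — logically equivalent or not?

Yes

E1: !!(!x1 && !x2)
    = !x1 && !x2   — double negation
E2: !x1 && !x2 || x4 && !!!x4
    = !x1 && !x2 || x4 && !x4   — double negation
    = !x1 && !x2   — complement / identity
Both reduce to !x1 && !x2, so they are equivalent.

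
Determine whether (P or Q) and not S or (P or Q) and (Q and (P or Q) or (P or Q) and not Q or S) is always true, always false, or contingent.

contingent

(P or Q) and not S or (P or Q) and (Q and (P or Q) or (P or Q) and not Q or S)
= (P or Q) and not S or (P or Q) and (P or Q or S)
= (P or Q) and not S or P or Q
= P or Q
This depends on P, Q, so it is not a constant.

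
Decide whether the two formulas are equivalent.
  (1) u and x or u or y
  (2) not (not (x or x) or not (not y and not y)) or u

No

E1: u and x or u or y
    = u or y   [absorption]
E2: not (not (x or x) or not (not y and not y)) or u
    = not (not (x or x) or not not y) or u   [idempotence]
    = (x or x) and not y or u   [De Morgan]
    = x and not y or u   [idempotence]
These differ: at u=0, x=0, y=1, E1 = 1 but E2 = 0.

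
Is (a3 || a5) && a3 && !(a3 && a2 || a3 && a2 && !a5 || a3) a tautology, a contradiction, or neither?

contradiction

(a3 || a5) && a3 && !(a3 && a2 || a3 && a2 && !a5 || a3)
= (a3 || a5) && a3 && !(a3 && a2 || a3)   — absorption
= (a3 || a5) && a3 && !a3   — absorption
= a3 && !a3   — absorption
= false   — complement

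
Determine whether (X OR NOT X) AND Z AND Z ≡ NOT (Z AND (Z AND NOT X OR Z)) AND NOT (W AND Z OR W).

E1: (X OR NOT X) AND Z AND Z
    = (X OR NOT X) AND Z   — idempotence
    = Z   — complement / identity
E2: NOT (Z AND (Z AND NOT X OR Z)) AND NOT (W AND Z OR W)
    = NOT (Z AND (Z AND NOT X OR Z)) AND NOT W   — absorption
    = NOT (Z AND Z) AND NOT W   — absorption
    = NOT Z AND NOT W   — idempotence
These differ: at W=0, X=1, Z=0, E1 = 0 but E2 = 1.

No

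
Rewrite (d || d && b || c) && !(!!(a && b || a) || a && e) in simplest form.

(d || c) && !a

(d || d && b || c) && !(!!(a && b || a) || a && e)
= (d || d && b || c) && !(!!a || a && e)
= (d || d && b || c) && !(a || a && e)
= (d || d && b || c) && !a
= (d || c) && !a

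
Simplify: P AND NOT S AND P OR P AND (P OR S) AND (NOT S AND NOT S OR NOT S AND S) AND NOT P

P AND NOT S

P AND NOT S AND P OR P AND (P OR S) AND (NOT S AND NOT S OR NOT S AND S) AND NOT P
= P AND NOT S AND P OR P AND (NOT S AND NOT S OR NOT S AND S) AND NOT P
= P AND NOT S AND P OR P AND NOT S AND (NOT S OR S) AND NOT P
= P AND NOT S AND P OR P AND NOT S AND NOT P
= P AND NOT S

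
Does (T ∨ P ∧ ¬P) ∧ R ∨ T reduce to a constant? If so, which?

(T ∨ P ∧ ¬P) ∧ R ∨ T
= T ∧ R ∨ T   — complement / identity
= T   — absorption
This depends on T, so it is not a constant.

no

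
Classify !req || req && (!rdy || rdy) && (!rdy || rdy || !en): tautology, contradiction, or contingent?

tautology

!req || req && (!rdy || rdy) && (!rdy || rdy || !en)
= !req || req && (!rdy || rdy)   [absorption]
= !req || req   [complement / identity]
= true   [complement]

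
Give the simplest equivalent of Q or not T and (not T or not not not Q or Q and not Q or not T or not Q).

Q or not T and (not T or not not not Q or Q and not Q or not T or not Q)
= Q or not T and (not T or not Q or Q and not Q or not T or not Q)
= Q or not T and (not T or not Q or not T or not Q)
= Q or not T and (not T or not Q)
= Q or not T

Q or not T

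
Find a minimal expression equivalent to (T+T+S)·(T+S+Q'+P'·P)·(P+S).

T·P+S

(T+T+S)·(T+S+Q'+P'·P)·(P+S)
= (T+S)·(T+S+Q'+P'·P)·(P+S)
= (T+S)·(T+S+Q')·(P+S)
= (T+S)·(P+S)
= T·P+S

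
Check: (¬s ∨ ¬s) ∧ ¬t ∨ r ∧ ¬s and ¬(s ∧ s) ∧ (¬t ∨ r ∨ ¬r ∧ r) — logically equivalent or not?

Yes

E1: (¬s ∨ ¬s) ∧ ¬t ∨ r ∧ ¬s
    = ¬s ∧ ¬t ∨ r ∧ ¬s   [idempotence]
    = ¬s ∧ (¬t ∨ r)   [distribution]
E2: ¬(s ∧ s) ∧ (¬t ∨ r ∨ ¬r ∧ r)
    = ¬s ∧ (¬t ∨ r ∨ ¬r ∧ r)   [idempotence]
    = ¬s ∧ (¬t ∨ r)   [complement / identity]
Both reduce to ¬s ∧ (¬t ∨ r), so they are equivalent.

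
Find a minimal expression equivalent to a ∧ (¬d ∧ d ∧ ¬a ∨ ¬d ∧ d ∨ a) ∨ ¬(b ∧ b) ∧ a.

a ∧ (¬d ∧ d ∧ ¬a ∨ ¬d ∧ d ∨ a) ∨ ¬(b ∧ b) ∧ a
= a ∧ (¬d ∧ d ∨ a) ∨ ¬(b ∧ b) ∧ a   [absorption]
= a ∧ (¬d ∧ d ∨ a) ∨ ¬b ∧ a   [idempotence]
= a ∧ a ∨ ¬b ∧ a   [complement / identity]
= a ∧ (a ∨ ¬b)   [distribution]
= a   [absorption]

a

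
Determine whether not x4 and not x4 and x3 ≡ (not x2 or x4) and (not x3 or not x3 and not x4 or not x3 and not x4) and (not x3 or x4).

E1: not x4 and not x4 and x3
    = not x4 and x3
E2: (not x2 or x4) and (not x3 or not x3 and not x4 or not x3 and not x4) and (not x3 or x4)
    = (not x2 or x4) and (not x3 or not x3 and not x4) and (not x3 or x4)
    = (not x2 or x4) and not x3 and (not x3 or x4)
    = (not x2 or x4) and not x3
These differ: at x2=0, x3=0, x4=1, E1 = 0 but E2 = 1.

No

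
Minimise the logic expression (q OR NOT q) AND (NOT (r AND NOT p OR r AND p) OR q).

(q OR NOT q) AND (NOT (r AND NOT p OR r AND p) OR q)
= NOT (r AND NOT p OR r AND p) OR q
= NOT r OR q

NOT r OR q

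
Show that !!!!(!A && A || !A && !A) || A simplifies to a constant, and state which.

!!!!(!A && A || !A && !A) || A
= !!(!A && A || !A && !A) || A   (double negation)
= !!!A || A   (distribution)
= !A || A   (double negation)
= true   (complement)

true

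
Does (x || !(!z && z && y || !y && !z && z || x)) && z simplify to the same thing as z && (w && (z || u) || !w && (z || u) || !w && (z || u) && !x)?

E1: (x || !(!z && z && y || !y && !z && z || x)) && z
    = (x || !(!z && z || x)) && z
    = (x || !x) && z
    = z
E2: z && (w && (z || u) || !w && (z || u) || !w && (z || u) && !x)
    = z && (w && (z || u) || !w && (z || u))
    = z && (z || u)
    = z
Both reduce to z, so they are equivalent.

Yes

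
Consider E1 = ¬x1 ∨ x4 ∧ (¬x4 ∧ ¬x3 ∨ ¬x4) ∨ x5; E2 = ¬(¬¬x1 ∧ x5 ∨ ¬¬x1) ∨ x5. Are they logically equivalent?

Yes

E1: ¬x1 ∨ x4 ∧ (¬x4 ∧ ¬x3 ∨ ¬x4) ∨ x5
    = ¬x1 ∨ x4 ∧ ¬x4 ∨ x5
    = ¬x1 ∨ x5
E2: ¬(¬¬x1 ∧ x5 ∨ ¬¬x1) ∨ x5
    = ¬¬¬x1 ∨ x5
    = ¬x1 ∨ x5
Both reduce to ¬x1 ∨ x5, so they are equivalent.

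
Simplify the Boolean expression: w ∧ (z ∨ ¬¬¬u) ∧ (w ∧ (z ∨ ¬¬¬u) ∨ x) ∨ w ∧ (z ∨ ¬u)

w ∧ (z ∨ ¬u)

w ∧ (z ∨ ¬¬¬u) ∧ (w ∧ (z ∨ ¬¬¬u) ∨ x) ∨ w ∧ (z ∨ ¬u)
= w ∧ (z ∨ ¬¬¬u) ∨ w ∧ (z ∨ ¬u)   (absorption)
= w ∧ (z ∨ ¬u) ∨ w ∧ (z ∨ ¬u)   (double negation)
= w ∧ (z ∨ ¬u)   (idempotence)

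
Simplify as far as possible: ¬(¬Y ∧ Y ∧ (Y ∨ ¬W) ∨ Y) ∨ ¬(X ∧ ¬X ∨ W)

¬Y ∨ ¬W

¬(¬Y ∧ Y ∧ (Y ∨ ¬W) ∨ Y) ∨ ¬(X ∧ ¬X ∨ W)
= ¬(¬Y ∧ Y ∧ (Y ∨ ¬W) ∨ Y) ∨ ¬W   (complement / identity)
= ¬(¬Y ∧ Y ∨ Y) ∨ ¬W   (absorption)
= ¬Y ∨ ¬W   (complement / identity)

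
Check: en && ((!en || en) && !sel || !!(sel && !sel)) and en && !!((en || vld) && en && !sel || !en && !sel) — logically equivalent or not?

E1: en && ((!en || en) && !sel || !!(sel && !sel))
    = en && ((!en || en) && !sel || sel && !sel)
    = en && (!sel || sel && !sel)
    = en && !sel
E2: en && !!((en || vld) && en && !sel || !en && !sel)
    = en && !!(en && !sel || !en && !sel)
    = en && !!!sel
    = en && !sel
Both reduce to en && !sel, so they are equivalent.

Yes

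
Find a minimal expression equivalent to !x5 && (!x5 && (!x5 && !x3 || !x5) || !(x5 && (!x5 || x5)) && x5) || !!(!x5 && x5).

!x5

!x5 && (!x5 && (!x5 && !x3 || !x5) || !(x5 && (!x5 || x5)) && x5) || !!(!x5 && x5)
= !x5 && (!x5 && (!x5 && !x3 || !x5) || !(x5 && (!x5 || x5)) && x5) || !x5 && x5
= !x5 && (!x5 && (!x5 && !x3 || !x5) || !x5 && x5) || !x5 && x5
= !x5 && (!x5 && !x5 || !x5 && x5) || !x5 && x5
= !x5 && !x5 || !x5 && x5
= !x5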